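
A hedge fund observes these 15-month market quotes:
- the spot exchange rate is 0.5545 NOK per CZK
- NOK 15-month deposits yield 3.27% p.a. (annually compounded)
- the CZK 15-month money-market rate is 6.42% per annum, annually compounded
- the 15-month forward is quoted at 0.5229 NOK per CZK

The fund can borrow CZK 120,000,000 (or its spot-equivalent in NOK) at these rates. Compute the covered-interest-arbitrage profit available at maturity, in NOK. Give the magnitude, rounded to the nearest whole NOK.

NOK 1,447,544

T = 15/12 years.
Invest the CZK and cover forward: 120,000,000 × 1.0808839504 × 0.5229 = NOK 67,823,306.12.
Convert at spot and invest in NOK: 120,000,000 × 0.5545 × 1.0410407299 = NOK 69,270,850.17.
The quoted forward undervalues CZK, so borrow CZK, convert to NOK at spot, deposit the NOK at 3.27%, and buy CZK forward at 0.5229 to cover the loan.
Arbitrage profit = |67,823,306.12 − 69,270,850.17| = NOK 1,447,544.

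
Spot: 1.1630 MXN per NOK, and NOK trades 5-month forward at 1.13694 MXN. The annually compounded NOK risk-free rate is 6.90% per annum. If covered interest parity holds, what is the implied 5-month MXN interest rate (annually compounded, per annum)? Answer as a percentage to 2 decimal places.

1.24%

T = 5/12 years.
By CIP, F/S equals the MXN-to-NOK growth ratio: 1.13694/1.163 = 0.9775924.
The NOK side grows by (1 + 0.0690)^(5/12) = 1.0281916.
So the MXN growth factor = 1.0051523.
r = 1.0051523^(12/5) − 1 = 0.012410 → 1.24%.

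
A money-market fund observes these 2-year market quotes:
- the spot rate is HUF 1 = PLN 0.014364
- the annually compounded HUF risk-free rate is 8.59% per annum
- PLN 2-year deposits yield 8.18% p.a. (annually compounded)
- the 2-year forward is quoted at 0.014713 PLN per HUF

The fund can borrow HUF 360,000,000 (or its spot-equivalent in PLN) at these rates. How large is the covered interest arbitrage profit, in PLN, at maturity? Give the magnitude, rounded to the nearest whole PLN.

PLN 194,110

T = 2 years.
Route A — deposit HUF, sell forward: 360,000,000 × 1.17917881 × 0.014713 = PLN 6,245,732.82.
Route B — convert at spot, deposit PLN: 360,000,000 × 0.014364 × 1.17029124 = PLN 6,051,622.81.
The quoted forward overvalues HUF, so borrow PLN, buy HUF at spot, deposit the HUF at 8.59%, and sell the proceeds forward at 0.014713.
Arbitrage profit = |6,245,732.82 − 6,051,622.81| = PLN 194,110.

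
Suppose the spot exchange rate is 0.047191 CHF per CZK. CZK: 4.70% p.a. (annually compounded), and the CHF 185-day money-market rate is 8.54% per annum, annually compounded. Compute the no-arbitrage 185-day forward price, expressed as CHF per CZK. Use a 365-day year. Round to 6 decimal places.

0.048060

T = 185/365 years.
CHF accumulates by (1 + 0.0854)^(185/365) = 1.0424103.
CZK accumulates by (1 + 0.0470)^(185/365) = 1.0235521.
CIP: F = S · (grow CHF)/(grow CZK) = 0.047191 × 1.0424103/1.0235521 = 0.04806046 CHF per CZK.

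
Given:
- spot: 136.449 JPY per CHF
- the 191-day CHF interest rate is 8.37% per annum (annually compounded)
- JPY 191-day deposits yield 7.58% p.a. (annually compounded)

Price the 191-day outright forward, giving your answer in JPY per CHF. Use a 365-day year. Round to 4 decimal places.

135.9276

T = 191/365 years.
Growth of 1 JPY over T: (1 + 0.0758)^(191/365) = 1.038974105.
Growth of 1 CHF over T: (1 + 0.0837)^(191/365) = 1.042959604.
Forward (JPY per CHF) = 136.449 × 1.038974105 / 1.042959604 = 135.927583.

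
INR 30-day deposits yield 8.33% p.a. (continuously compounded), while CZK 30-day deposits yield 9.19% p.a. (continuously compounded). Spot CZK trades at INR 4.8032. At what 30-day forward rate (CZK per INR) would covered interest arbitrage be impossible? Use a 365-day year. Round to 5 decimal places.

0.20834

T = 30/365 years.
INR accumulates by e^(0.0833×30/365) = 1.0068701.
CZK growth factor: e^(0.0919×30/365) = 1.007582.
Forward (INR per CZK) = 4.8032 × 1.0068701 / 1.007582 = 4.799806.
Quoted the other way: 1/4.799806 = 0.20834 CZK per INR.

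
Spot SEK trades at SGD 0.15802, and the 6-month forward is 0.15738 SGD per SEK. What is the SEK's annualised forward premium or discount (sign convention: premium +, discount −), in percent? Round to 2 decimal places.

-0.81%

T = 6/12 years.
Period premium: (0.15738 − 0.15802)/0.15802 = -0.0040501.
×(1/T) gives -0.81% p.a.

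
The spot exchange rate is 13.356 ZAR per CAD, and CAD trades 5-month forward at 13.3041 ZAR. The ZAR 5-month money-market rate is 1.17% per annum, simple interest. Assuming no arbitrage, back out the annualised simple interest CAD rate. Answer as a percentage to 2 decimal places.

2.11%

T = 5/12 years.
By CIP, F/S equals the ZAR-to-CAD growth ratio: 13.3041/13.356 = 0.9961141.
The ZAR side grows by 1 + 0.0117×5/12 = 1.004875.
So the CAD growth factor = 1.0087951.
r = (1.0087951 − 1)/(5/12) = 0.021108 → 2.11%.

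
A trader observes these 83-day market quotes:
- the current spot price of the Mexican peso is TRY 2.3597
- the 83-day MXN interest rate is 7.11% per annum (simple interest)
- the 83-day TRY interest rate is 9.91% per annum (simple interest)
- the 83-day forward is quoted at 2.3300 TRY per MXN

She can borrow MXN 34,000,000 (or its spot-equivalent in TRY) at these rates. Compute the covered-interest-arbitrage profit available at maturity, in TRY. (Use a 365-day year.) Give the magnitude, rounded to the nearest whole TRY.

TRY 1,536,959

T = 83/365 years.
Keep in MXN, deliver into the forward: 34,000,000·1.0161679452·2.3300 = TRY 80,500,824.62.
Swap to TRY now, deposit: 34,000,000·2.3597·1.0225350685 = TRY 82,037,784.04.
The quoted forward undervalues MXN, so borrow MXN, convert to TRY at spot, deposit the TRY at 9.91%, and buy MXN forward at 2.3300 to cover the loan.
Arbitrage profit = |80,500,824.62 − 82,037,784.04| = TRY 1,536,959.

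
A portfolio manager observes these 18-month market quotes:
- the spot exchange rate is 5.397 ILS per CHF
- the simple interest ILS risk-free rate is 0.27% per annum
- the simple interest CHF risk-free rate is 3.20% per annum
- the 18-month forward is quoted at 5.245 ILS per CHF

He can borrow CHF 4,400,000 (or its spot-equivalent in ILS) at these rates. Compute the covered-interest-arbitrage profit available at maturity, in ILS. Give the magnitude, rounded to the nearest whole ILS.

ILS 342,769

T = 18/12 years.
Route A — deposit CHF, sell forward: 4,400,000 × 1.048000 × 5.245 = ILS 24,185,744.00.
Route B — convert at spot, deposit ILS: 4,400,000 × 5.397 × 1.004050 = ILS 23,842,974.54.
The quoted forward overvalues CHF, so borrow ILS, buy CHF at spot, deposit the CHF at 3.20%, and sell the proceeds forward at 5.245.
The gap between the two covered legs is ILS 342,769.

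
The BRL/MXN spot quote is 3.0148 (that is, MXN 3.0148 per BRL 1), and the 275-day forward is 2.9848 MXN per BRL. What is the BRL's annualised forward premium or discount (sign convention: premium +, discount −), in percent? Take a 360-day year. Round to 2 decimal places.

-1.30%

T = 275/360 years.
(F − S)/S = (2.9848 − 3.0148)/3.0148 = -0.0099509.
Per annum: -0.0099509 / (275/360) = -0.013027 = -1.30%.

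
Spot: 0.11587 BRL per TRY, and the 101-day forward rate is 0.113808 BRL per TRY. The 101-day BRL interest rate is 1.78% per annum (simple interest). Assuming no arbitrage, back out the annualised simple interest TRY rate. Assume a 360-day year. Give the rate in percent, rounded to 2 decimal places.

8.27%

T = 101/360 years.
By CIP, F/S equals the BRL-to-TRY growth ratio: 0.113808/0.11587 = 0.9822042.
BRL growth factor: 1 + 0.0178×101/360 = 1.0049939.
Hence g_TRY = 1.0232026.
(1.0232026 − 1)/T = 0.082702, i.e. 8.27%.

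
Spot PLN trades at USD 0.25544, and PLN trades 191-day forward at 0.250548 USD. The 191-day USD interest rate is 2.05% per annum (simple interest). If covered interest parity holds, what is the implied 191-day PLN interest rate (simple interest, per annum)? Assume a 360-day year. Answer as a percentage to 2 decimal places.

5.77%

T = 191/360 years.
CIP gives F = S · g_USD/g_PLN, so g_USD/g_PLN = 0.250548/0.25544 = 0.9808487.
The USD side grows by 1 + 0.0205×191/360 = 1.0108764.
Hence g_PLN = 1.030614.
(1.030614 − 1)/T = 0.057702, i.e. 5.77%.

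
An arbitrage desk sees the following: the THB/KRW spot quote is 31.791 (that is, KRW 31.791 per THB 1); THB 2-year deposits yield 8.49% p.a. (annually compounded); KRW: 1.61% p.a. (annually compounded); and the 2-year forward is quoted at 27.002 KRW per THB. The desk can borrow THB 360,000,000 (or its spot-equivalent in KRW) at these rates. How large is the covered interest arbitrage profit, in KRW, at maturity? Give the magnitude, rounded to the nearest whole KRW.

T = 2 years.
Keep in THB, deliver into the forward: 360,000,000·1.17700801·27.002 = KRW 11,441,365,302.97.
Swap to KRW now, deposit: 360,000,000·31.791·1.03245921 = KRW 11,816,247,868.24.
The quoted forward undervalues THB, so borrow THB, convert to KRW at spot, deposit the KRW at 1.61%, and buy THB forward at 27.002 to cover the loan.
Arbitrage profit = |11,441,365,302.97 − 11,816,247,868.24| = KRW 374,882,565.

KRW 374,882,565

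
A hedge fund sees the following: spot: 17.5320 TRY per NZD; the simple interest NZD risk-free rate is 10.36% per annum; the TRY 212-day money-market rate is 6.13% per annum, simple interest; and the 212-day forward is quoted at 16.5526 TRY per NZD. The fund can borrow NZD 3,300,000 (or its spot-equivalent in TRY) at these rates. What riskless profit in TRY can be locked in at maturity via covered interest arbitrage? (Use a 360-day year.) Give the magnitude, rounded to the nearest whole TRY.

T = 212/360 years.
Keep in NZD, deliver into the forward: 3,300,000·1.0610088889·16.5526 = TRY 57,956,103.92.
Swap to TRY now, deposit: 3,300,000·17.5320·1.0360988889 = TRY 59,944,122.88.
The quoted forward undervalues NZD, so borrow NZD, convert to TRY at spot, deposit the TRY at 6.13%, and buy NZD forward at 16.5526 to cover the loan.
The gap between the two covered legs is TRY 1,988,019.

TRY 1,988,019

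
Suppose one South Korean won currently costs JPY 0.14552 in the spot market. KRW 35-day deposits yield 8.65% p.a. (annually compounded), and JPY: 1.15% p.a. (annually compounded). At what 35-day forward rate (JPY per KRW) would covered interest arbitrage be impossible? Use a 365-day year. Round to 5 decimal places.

0.14453

T = 35/365 years.
Growth of 1 JPY over T: (1 + 0.0115)^(35/365) = 1.001097.
Growth of 1 KRW over T: (1 + 0.0865)^(35/365) = 1.0079869.
So F = 0.14552 × 1.001097 / 1.0079869 = 0.1445253 (JPY/KRW).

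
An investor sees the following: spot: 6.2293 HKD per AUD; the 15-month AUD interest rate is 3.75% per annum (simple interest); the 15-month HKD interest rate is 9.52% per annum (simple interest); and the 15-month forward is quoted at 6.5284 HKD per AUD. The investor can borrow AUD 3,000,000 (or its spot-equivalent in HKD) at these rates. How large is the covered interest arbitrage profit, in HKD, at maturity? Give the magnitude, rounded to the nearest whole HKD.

T = 15/12 years.
Route A — deposit AUD, sell forward: 3,000,000 × 1.046875 × 6.5284 = HKD 20,503,256.25.
Route B — convert at spot, deposit HKD: 3,000,000 × 6.2293 × 1.119000 = HKD 20,911,760.10.
The quoted forward undervalues AUD, so borrow AUD, convert to HKD at spot, deposit the HKD at 9.52%, and buy AUD forward at 6.5284 to cover the loan.
Arbitrage profit = |20,503,256.25 − 20,911,760.10| = HKD 408,504.

HKD 408,504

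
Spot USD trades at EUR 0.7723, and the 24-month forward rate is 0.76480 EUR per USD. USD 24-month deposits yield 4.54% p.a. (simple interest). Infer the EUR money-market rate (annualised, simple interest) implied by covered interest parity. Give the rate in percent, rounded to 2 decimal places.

T = 2 years.
F/S = 0.7648/0.7723 = 0.9902887 = (growth of EUR) / (growth of USD).
The USD side grows by 1 + 0.0454×2 = 1.090800.
Hence g_EUR = 1.0802069.
r = (1.0802069 − 1)/2 = 0.040103 → 4.01%.

4.01%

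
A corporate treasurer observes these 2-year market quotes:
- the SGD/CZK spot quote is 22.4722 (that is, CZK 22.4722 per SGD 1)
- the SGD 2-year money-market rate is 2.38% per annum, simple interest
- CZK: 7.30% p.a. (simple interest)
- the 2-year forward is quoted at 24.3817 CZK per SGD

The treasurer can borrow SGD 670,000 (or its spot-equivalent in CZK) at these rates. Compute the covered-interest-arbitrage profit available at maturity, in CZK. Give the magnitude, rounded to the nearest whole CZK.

T = 2 years.
Invest the SGD and cover forward: 670,000 × 1.047600 × 24.3817 = CZK 17,113,320.18.
Convert at spot and invest in CZK: 670,000 × 22.4722 × 1.146000 = CZK 17,254,604.60.
The quoted forward undervalues SGD, so borrow SGD, convert to CZK at spot, deposit the CZK at 7.30%, and buy SGD forward at 24.3817 to cover the loan.
The gap between the two covered legs is CZK 141,284.

CZK 141,284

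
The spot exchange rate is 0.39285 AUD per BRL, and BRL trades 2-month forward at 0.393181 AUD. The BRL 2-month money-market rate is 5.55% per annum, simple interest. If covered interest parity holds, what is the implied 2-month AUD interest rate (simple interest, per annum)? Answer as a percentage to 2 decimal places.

6.06%

T = 2/12 years.
F/S = 0.393181/0.39285 = 1.0008426 = (growth of AUD) / (growth of BRL).
The BRL side grows by 1 + 0.0555×2/12 = 1.009250.
That pins the AUD growth at 1.0101004.
(1.0101004 − 1)/T = 0.060602, i.e. 6.06%.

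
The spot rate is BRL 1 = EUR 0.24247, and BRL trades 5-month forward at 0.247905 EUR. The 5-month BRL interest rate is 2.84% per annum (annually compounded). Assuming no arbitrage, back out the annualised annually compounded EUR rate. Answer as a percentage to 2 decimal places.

T = 5/12 years.
By CIP, F/S equals the EUR-to-BRL growth ratio: 0.247905/0.24247 = 1.0224151.
The BRL side grows by (1 + 0.0284)^(5/12) = 1.0117368.
So the EUR growth factor = 1.034415.
r = 1.034415^(12/5) − 1 = 0.084595 → 8.46%.

8.46%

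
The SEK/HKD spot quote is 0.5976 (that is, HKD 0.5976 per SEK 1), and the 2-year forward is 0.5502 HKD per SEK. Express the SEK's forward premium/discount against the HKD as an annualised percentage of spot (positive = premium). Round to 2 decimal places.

T = 2 years.
Period premium: (0.5502 − 0.5976)/0.5976 = -0.0793173.
Annualise by dividing by T: -0.0793173 / 2 = -0.039659 → -3.97%.

-3.97%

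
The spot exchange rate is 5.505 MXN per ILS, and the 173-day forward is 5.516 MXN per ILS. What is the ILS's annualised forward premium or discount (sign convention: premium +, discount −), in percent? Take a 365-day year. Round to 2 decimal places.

+0.42%

T = 173/365 years.
Period premium: (5.516 − 5.505)/5.505 = 0.0019982.
×(1/T) gives 0.42% p.a.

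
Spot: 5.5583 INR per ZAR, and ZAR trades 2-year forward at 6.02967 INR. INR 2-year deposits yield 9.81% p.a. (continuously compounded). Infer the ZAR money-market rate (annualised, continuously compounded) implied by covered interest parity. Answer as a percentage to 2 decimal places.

5.74%

T = 2 years.
CIP gives F = S · g_INR/g_ZAR, so g_INR/g_ZAR = 6.02967/5.5583 = 1.0848047.
The INR side grows by e^(0.0981×2) = 1.2167702.
Hence g_ZAR = 1.1216491.
Take logs: ln 1.1216491 / 2 = 0.057400, so 5.74%.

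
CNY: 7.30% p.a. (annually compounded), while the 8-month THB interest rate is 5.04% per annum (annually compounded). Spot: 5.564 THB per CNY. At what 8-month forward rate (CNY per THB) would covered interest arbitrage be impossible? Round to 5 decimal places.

T = 8/12 years.
Growth of 1 THB over T: (1 + 0.0504)^(8/12) = 1.0333239.
Growth of 1 CNY over T: (1 + 0.0730)^(8/12) = 1.048093.
Forward (THB per CNY) = 5.564 × 1.0333239 / 1.048093 = 5.485595.
Invert for CNY per THB: 1 / 5.485595 = 0.18230.

0.18230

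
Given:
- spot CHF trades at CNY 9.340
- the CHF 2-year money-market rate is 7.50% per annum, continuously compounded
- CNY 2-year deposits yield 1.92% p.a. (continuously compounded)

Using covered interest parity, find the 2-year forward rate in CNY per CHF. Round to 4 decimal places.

T = 2 years.
Growth of 1 CNY over T: e^(0.0192×2) = 1.0391468.
Growth of 1 CHF over T: e^(0.0750×2) = 1.1618342.
CIP: F = S · (grow CNY)/(grow CHF) = 9.34 × 1.0391468/1.1618342 = 8.353714 CNY per CHF.

8.3537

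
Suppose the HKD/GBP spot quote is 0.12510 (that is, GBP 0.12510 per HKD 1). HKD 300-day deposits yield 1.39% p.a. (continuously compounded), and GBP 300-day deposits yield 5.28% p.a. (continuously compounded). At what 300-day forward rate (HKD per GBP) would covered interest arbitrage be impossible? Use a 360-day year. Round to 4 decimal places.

T = 300/360 years.
Growth of 1 GBP over T: e^(0.0528×300/360) = 1.0449824.
HKD growth factor: e^(0.0139×300/360) = 1.0116507.
CIP: F = S · (grow GBP)/(grow HKD) = 0.1251 × 1.0449824/1.0116507 = 0.1292218 GBP per HKD.
Quoted the other way: 1/0.1292218 = 7.7386 HKD per GBP.

7.7386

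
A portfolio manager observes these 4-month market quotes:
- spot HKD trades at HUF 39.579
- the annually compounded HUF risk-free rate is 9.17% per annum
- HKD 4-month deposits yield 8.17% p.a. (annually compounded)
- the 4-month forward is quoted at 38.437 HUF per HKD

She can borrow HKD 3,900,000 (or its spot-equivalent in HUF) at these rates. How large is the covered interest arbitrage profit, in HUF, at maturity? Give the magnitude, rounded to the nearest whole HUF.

HUF 5,058,715

T = 4/12 years.
Invest the HKD and cover forward: 3,900,000 × 1.02652361156 × 38.437 = HUF 153,880,303.42.
Convert at spot and invest in HUF: 3,900,000 × 39.579 × 1.02967721686 = HUF 158,939,018.81.
The quoted forward undervalues HKD, so borrow HKD, convert to HUF at spot, deposit the HUF at 9.17%, and buy HKD forward at 38.437 to cover the loan.
Arbitrage profit = |153,880,303.42 − 158,939,018.81| = HUF 5,058,715.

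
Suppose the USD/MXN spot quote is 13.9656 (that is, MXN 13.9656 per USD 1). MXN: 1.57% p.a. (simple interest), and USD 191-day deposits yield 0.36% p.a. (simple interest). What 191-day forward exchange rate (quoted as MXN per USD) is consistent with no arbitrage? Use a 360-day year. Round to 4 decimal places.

14.0551

T = 191/360 years.
MXN accumulates by 1 + 0.0157×191/360 = 1.00832972.
USD growth factor: 1 + 0.0036×191/360 = 1.001910.
So F = 13.9656 × 1.00832972 / 1.001910 = 14.055084 (MXN/USD).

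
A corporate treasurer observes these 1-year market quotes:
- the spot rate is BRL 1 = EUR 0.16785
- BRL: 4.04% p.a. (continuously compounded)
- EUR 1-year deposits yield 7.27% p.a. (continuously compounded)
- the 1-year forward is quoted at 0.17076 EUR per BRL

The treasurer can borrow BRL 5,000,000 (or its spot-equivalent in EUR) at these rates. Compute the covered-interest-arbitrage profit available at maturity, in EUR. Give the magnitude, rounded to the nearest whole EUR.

EUR 13,536

T = 1 year.
Route A — deposit BRL, sell forward: 5,000,000 × 1.04122718 × 0.17076 = EUR 888,999.77.
Route B — convert at spot, deposit EUR: 5,000,000 × 0.16785 × 1.07540787 = EUR 902,536.05.
The quoted forward undervalues BRL, so borrow BRL, convert to EUR at spot, deposit the EUR at 7.27%, and buy BRL forward at 0.17076 to cover the loan.
Profit = 902,536.05 − 888,999.77 = EUR 13,536.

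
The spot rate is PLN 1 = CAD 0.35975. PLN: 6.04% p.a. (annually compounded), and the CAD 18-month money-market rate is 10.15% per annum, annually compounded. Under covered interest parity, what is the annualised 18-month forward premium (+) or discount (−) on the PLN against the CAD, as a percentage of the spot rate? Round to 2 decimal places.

+3.91%

T = 18/12 years.
F = S · g_CAD/g_PLN = 0.35975 × 1.1560504/1.0919546 = 0.38086669.
Annualised premium = (F − S)/S × (1/T) = (0.38086669 − 0.35975)/0.35975 ÷ (18/12) = 3.91%.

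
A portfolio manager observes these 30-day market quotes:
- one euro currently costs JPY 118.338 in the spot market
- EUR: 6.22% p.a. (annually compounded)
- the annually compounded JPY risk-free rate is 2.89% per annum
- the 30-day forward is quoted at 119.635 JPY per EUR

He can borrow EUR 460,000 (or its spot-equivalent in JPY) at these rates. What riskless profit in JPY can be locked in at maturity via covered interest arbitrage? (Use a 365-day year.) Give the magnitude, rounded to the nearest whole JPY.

JPY 742,618

T = 30/365 years.
Keep in EUR, deliver into the forward: 460,000·1.0049719546·119.635 = JPY 55,305,717.10.
Swap to JPY now, deposit: 460,000·118.338·1.0023444099 = JPY 54,563,099.08.
The quoted forward overvalues EUR, so borrow JPY, buy EUR at spot, deposit the EUR at 6.22%, and sell the proceeds forward at 119.635.
Profit = 55,305,717.10 − 54,563,099.08 = JPY 742,618.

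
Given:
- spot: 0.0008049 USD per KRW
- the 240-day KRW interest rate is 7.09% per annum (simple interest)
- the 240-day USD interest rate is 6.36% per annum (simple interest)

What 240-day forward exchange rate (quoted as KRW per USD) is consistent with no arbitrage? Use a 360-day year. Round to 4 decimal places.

1248.1907

T = 240/360 years.
USD growth factor: 1 + 0.0636×240/360 = 1.042400.
KRW growth factor: 1 + 0.0709×240/360 = 1.0472666667.
So F = 0.0008049 × 1.042400 / 1.0472666667 = 0.0008011596155 (USD/KRW).
Quoted the other way: 1/0.0008011596155 = 1248.1907 KRW per USD.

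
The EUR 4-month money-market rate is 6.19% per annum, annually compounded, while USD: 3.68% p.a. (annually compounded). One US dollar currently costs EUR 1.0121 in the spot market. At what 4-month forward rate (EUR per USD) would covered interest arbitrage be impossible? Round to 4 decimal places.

1.0202

T = 4/12 years.
EUR accumulates by (1 + 0.0619)^(4/12) = 1.0202217.
USD growth factor: (1 + 0.0368)^(4/12) = 1.0121192.
CIP: F = S · (grow EUR)/(grow USD) = 1.0121 × 1.0202217/1.0121192 = 1.020202 EUR per USD.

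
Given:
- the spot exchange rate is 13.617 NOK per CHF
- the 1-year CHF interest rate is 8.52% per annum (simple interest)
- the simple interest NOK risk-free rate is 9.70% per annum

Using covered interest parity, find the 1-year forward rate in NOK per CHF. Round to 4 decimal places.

T = 1 year.
NOK accumulates by 1 + 0.0970×1 = 1.097000.
Growth of 1 CHF over T: 1 + 0.0852×1 = 1.085200.
So F = 13.617 × 1.097000 / 1.085200 = 13.765065 (NOK/CHF).

13.7651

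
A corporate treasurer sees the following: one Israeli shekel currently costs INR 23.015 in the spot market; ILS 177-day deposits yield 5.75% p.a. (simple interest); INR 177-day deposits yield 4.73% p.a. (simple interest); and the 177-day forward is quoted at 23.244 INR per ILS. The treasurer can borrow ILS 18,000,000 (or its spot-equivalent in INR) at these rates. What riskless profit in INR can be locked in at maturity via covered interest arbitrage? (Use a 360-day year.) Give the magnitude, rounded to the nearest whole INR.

INR 6,316,096

T = 177/360 years.
Invest the ILS and cover forward: 18,000,000 × 1.02827083333 × 23.244 = INR 430,220,290.50.
Convert at spot and invest in INR: 18,000,000 × 23.015 × 1.02325583333 = INR 423,904,194.07.
The quoted forward overvalues ILS, so borrow INR, buy ILS at spot, deposit the ILS at 5.75%, and sell the proceeds forward at 23.244.
Profit = 430,220,290.50 − 423,904,194.07 = INR 6,316,096.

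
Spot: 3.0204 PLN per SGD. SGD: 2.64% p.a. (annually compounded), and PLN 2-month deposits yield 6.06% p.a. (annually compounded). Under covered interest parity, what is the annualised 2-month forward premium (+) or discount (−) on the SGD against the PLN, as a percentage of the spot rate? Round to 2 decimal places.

+3.29%

T = 2/12 years.
CIP forward (PLN per SGD) = 3.0204 × 1.009854/1.0043524 = 3.0369450.
(F − S)/S ÷ T = (3.0369450 − 3.0204)/3.0204/(2/12) = 0.032867 → 3.29%.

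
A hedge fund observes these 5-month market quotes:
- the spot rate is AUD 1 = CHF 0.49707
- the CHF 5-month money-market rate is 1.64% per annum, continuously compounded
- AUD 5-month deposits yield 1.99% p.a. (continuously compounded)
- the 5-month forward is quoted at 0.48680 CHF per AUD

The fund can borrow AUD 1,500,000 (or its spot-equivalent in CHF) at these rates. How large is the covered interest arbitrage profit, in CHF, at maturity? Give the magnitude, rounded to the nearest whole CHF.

T = 5/12 years.
Invest the AUD and cover forward: 1,500,000 × 1.00832614 × 0.48680 = CHF 736,279.75.
Convert at spot and invest in CHF: 1,500,000 × 0.49707 × 1.00685673 = CHF 750,717.41.
The quoted forward undervalues AUD, so borrow AUD, convert to CHF at spot, deposit the CHF at 1.64%, and buy AUD forward at 0.48680 to cover the loan.
The gap between the two covered legs is CHF 14,438.

CHF 14,438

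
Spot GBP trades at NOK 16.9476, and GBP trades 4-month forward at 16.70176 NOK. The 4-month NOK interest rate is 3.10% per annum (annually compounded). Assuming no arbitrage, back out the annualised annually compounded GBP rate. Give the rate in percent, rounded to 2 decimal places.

T = 4/12 years.
By CIP, F/S equals the NOK-to-GBP growth ratio: 16.70176/16.9476 = 0.9854941.
NOK growth factor: (1 + 0.0310)^(4/12) = 1.0102284.
That pins the GBP growth at 1.0250984.
Annualise: 1.0250984^(12/4) − 1 = 0.077201 = 7.72%.

7.72%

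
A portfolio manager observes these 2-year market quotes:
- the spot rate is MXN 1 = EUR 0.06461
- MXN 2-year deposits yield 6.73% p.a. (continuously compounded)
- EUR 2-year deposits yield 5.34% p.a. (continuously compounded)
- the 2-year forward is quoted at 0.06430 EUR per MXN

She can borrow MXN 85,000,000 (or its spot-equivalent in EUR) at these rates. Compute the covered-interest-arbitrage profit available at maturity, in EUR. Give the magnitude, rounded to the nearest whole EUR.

T = 2 years.
Keep in MXN, deliver into the forward: 85,000,000·1.144079061·0.06430 = EUR 6,252,964.11.
Swap to EUR now, deposit: 85,000,000·0.06461·1.11271169 = EUR 6,110,845.69.
The quoted forward overvalues MXN, so borrow EUR, buy MXN at spot, deposit the MXN at 6.73%, and sell the proceeds forward at 0.06430.
Arbitrage profit = |6,252,964.11 − 6,110,845.69| = EUR 142,118.

EUR 142,118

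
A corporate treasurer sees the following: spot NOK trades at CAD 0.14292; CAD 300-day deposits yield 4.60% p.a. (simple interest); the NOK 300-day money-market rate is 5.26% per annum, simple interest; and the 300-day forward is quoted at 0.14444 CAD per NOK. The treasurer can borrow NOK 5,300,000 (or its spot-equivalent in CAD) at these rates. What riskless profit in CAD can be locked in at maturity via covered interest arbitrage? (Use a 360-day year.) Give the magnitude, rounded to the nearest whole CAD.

T = 300/360 years.
Route A — deposit NOK, sell forward: 5,300,000 × 1.04383333 × 0.14444 = CAD 799,087.82.
Route B — convert at spot, deposit CAD: 5,300,000 × 0.14292 × 1.03833333 = CAD 786,512.58.
The quoted forward overvalues NOK, so borrow CAD, buy NOK at spot, deposit the NOK at 5.26%, and sell the proceeds forward at 0.14444.
Arbitrage profit = |799,087.82 − 786,512.58| = CAD 12,575.

CAD 12,575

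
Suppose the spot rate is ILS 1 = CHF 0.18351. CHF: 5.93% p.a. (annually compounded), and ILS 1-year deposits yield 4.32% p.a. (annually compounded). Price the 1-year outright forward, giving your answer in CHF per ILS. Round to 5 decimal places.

0.18634

T = 1 year.
CHF accumulates by (1 + 0.0593)^1 = 1.059300.
ILS growth factor: (1 + 0.0432)^1 = 1.043200.
Forward (CHF per ILS) = 0.18351 × 1.059300 / 1.043200 = 0.1863422.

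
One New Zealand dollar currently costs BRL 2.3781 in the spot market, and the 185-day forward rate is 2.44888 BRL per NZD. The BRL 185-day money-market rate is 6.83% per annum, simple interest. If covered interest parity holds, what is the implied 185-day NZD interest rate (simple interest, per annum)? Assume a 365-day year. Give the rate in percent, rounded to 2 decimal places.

T = 185/365 years.
By CIP, F/S equals the BRL-to-NZD growth ratio: 2.44888/2.3781 = 1.0297633.
The BRL side grows by 1 + 0.0683×185/365 = 1.0346178.
Hence g_NZD = 1.0047142.
(1.0047142 − 1)/T = 0.009301, i.e. 0.93%.

0.93%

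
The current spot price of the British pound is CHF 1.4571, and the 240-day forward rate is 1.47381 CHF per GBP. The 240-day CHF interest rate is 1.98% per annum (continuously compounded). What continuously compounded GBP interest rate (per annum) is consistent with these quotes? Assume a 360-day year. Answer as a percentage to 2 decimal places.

0.27%

T = 240/360 years.
By CIP, F/S equals the CHF-to-GBP growth ratio: 1.47381/1.4571 = 1.0114680.
CHF growth factor: e^(0.0198×240/360) = 1.0132875.
So the GBP growth factor = 1.0017989.
r = ln(1.0017989)/(240/360) = 0.002696 → 0.27%.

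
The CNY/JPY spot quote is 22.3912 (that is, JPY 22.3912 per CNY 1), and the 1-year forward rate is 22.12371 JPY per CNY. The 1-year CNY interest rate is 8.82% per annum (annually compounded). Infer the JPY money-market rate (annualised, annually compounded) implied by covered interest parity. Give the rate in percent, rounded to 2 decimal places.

7.52%

T = 1 year.
By CIP, F/S equals the JPY-to-CNY growth ratio: 22.12371/22.3912 = 0.9880538.
CNY growth factor: (1 + 0.0882)^1 = 1.088200.
Hence g_JPY = 1.0752001.
Annualise: 1.0752001^(1/1) − 1 = 0.075200 = 7.52%.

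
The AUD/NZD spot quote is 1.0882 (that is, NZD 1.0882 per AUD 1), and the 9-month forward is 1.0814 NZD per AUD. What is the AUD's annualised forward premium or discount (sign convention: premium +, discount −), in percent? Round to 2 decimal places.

T = 9/12 years.
(F − S)/S = (1.0814 − 1.0882)/1.0882 = -0.0062489.
×(1/T) gives -0.83% p.a.

-0.83%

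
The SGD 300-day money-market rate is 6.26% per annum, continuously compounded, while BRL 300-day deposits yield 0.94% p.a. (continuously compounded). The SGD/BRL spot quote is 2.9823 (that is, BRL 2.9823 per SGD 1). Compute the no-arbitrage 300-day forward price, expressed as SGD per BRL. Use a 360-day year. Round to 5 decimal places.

T = 300/360 years.
BRL growth factor: e^(0.0094×300/360) = 1.0078641.
Growth of 1 SGD over T: e^(0.0626×300/360) = 1.0535513.
So F = 2.9823 × 1.0078641 / 1.0535513 = 2.852973 (BRL/SGD).
Quoted the other way: 1/2.852973 = 0.35051 SGD per BRL.

0.35051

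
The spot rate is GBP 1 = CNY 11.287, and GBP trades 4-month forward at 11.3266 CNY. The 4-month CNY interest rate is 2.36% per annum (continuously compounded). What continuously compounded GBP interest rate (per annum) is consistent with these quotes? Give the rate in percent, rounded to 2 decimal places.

1.31%

T = 4/12 years.
F/S = 11.3266/11.287 = 1.0035085 = (growth of CNY) / (growth of GBP).
CNY growth factor: e^(0.0236×4/12) = 1.0078977.
So the GBP growth factor = 1.0043739.
r = ln(1.0043739)/(4/12) = 0.013093 → 1.31%.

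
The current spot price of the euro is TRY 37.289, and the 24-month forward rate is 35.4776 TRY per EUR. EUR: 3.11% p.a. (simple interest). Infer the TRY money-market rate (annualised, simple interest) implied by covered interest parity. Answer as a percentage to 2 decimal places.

T = 2 years.
CIP gives F = S · g_TRY/g_EUR, so g_TRY/g_EUR = 35.4776/37.289 = 0.9514227.
The EUR side grows by 1 + 0.0311×2 = 1.062200.
So the TRY growth factor = 1.0106012.
r = (1.0106012 − 1)/2 = 0.005301 → 0.53%.

0.53%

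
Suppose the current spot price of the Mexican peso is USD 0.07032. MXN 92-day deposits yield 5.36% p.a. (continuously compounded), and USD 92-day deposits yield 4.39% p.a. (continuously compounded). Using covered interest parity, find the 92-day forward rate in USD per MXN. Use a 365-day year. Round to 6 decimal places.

T = 92/365 years.
Growth of 1 USD over T: e^(0.0439×92/365) = 1.0111267.
Growth of 1 MXN over T: e^(0.0536×92/365) = 1.0136018.
CIP: F = S · (grow USD)/(grow MXN) = 0.07032 × 1.0111267/1.0136018 = 0.07014829 USD per MXN.

0.070148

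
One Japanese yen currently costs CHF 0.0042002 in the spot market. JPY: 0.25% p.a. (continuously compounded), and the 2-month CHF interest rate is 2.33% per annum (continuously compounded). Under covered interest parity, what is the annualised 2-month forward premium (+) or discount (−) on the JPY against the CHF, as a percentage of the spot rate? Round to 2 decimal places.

T = 2/12 years.
No-arbitrage forward: 0.0042002 × 1.0038909 / 1.0004168 = 0.0042147858 CHF/JPY.
(F − S)/S ÷ T = (0.0042147858 − 0.0042002)/0.0042002/(2/12) = 0.020836 → 2.08%.

+2.08%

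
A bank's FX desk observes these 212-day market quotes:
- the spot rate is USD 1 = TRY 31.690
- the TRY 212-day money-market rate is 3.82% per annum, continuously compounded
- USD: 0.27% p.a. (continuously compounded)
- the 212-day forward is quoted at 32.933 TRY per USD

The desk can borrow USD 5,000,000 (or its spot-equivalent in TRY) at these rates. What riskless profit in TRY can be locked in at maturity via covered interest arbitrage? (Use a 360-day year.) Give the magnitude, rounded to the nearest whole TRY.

T = 212/360 years.
Invest the USD and cover forward: 5,000,000 × 1.00159126472 × 32.933 = TRY 164,927,025.61.
Convert at spot and invest in TRY: 5,000,000 × 31.690 × 1.0227504886 = TRY 162,054,814.92.
The quoted forward overvalues USD, so borrow TRY, buy USD at spot, deposit the USD at 0.27%, and sell the proceeds forward at 32.933.
Arbitrage profit = |164,927,025.61 − 162,054,814.92| = TRY 2,872,211.

TRY 2,872,211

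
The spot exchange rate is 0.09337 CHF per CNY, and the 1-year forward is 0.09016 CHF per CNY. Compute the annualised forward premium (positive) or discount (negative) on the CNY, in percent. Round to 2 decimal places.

T = 1 year.
Period premium: (0.09016 − 0.09337)/0.09337 = -0.0343794.
Per annum: -0.0343794 / 1 = -0.034379 = -3.44%.

-3.44%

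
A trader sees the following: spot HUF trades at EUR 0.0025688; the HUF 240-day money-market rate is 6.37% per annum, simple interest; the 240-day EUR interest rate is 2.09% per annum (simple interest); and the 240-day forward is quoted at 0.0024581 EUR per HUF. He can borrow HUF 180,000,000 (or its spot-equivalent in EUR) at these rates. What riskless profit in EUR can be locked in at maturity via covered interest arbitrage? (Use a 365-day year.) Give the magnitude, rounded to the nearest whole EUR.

T = 240/365 years.
Invest the HUF and cover forward: 180,000,000 × 1.04188493 × 0.0024581 = EUR 460,990.32.
Convert at spot and invest in EUR: 180,000,000 × 0.0025688 × 1.01374247 = EUR 468,738.30.
The quoted forward undervalues HUF, so borrow HUF, convert to EUR at spot, deposit the EUR at 2.09%, and buy HUF forward at 0.0024581 to cover the loan.
Profit = 468,738.30 − 460,990.32 = EUR 7,748.

EUR 7,748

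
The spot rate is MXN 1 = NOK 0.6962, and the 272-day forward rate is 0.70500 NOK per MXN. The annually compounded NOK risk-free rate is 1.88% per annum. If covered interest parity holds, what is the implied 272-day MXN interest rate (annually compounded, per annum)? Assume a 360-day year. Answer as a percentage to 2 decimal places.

T = 272/360 years.
F/S = 0.705/0.6962 = 1.0126400 = (growth of NOK) / (growth of MXN).
The NOK side grows by (1 + 0.0188)^(272/360) = 1.0141721.
Hence g_MXN = 1.001513.
Annualise: 1.001513^(360/272) − 1 = 0.002003 = 0.20%.

0.20%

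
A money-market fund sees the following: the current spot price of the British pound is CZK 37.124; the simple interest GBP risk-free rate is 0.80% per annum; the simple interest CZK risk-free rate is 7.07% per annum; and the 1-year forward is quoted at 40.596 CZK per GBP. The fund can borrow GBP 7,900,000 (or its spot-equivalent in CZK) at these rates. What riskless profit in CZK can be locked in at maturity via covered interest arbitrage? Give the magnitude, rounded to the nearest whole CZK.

CZK 9,259,599

T = 1 year.
Keep in GBP, deliver into the forward: 7,900,000·1.008000·40.596 = CZK 323,274,067.20.
Swap to CZK now, deposit: 7,900,000·37.124·1.070700 = CZK 314,014,467.72.
The quoted forward overvalues GBP, so borrow CZK, buy GBP at spot, deposit the GBP at 0.80%, and sell the proceeds forward at 40.596.
Arbitrage profit = |323,274,067.20 − 314,014,467.72| = CZK 9,259,599.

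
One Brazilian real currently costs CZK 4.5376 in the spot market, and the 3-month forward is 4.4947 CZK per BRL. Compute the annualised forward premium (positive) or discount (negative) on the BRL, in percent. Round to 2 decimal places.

-3.78%

T = 3/12 years.
BRL trades forward at -0.94543% vs spot over the period.
Per annum: -0.0094543 / (3/12) = -0.037817 = -3.78%.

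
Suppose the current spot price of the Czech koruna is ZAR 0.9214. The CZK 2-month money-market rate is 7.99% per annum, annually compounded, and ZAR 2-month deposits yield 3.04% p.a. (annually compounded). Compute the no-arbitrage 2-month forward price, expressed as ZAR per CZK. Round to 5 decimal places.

0.91422

T = 2/12 years.
Growth of 1 ZAR over T: (1 + 0.0304)^(2/12) = 1.0050037.
CZK accumulates by (1 + 0.0799)^(2/12) = 1.0128938.
So F = 0.9214 × 1.0050037 / 1.0128938 = 0.9142226 (ZAR/CZK).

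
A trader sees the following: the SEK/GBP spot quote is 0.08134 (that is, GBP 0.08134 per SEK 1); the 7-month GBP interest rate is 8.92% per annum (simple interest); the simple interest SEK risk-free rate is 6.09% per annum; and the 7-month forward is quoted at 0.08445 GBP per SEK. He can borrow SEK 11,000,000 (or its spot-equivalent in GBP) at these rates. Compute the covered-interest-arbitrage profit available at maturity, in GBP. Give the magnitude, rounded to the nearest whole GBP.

T = 7/12 years.
Route A — deposit SEK, sell forward: 11,000,000 × 1.035525 × 0.08445 = GBP 961,950.95.
Route B — convert at spot, deposit GBP: 11,000,000 × 0.08134 × 1.05203333 = GBP 941,296.30.
The quoted forward overvalues SEK, so borrow GBP, buy SEK at spot, deposit the SEK at 6.09%, and sell the proceeds forward at 0.08445.
Arbitrage profit = |961,950.95 − 941,296.30| = GBP 20,655.

GBP 20,655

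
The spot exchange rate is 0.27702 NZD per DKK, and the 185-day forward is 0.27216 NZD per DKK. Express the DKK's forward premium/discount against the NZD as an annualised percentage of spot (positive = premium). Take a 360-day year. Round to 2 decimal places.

T = 185/360 years.
(F − S)/S = (0.27216 − 0.27702)/0.27702 = -0.0175439.
Annualise by dividing by T: -0.0175439 / (185/360) = -0.034139 → -3.41%.

-3.41%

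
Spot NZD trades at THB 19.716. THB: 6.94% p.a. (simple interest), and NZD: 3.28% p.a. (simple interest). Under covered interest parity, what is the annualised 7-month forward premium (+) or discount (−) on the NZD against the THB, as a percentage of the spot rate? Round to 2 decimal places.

T = 7/12 years.
CIP forward (THB per NZD) = 19.716 × 1.0404833/1.0191333 = 20.129034.
Annualised premium = (F − S)/S × (1/T) = (20.129034 − 19.716)/19.716 ÷ (7/12) = 3.59%.

+3.59%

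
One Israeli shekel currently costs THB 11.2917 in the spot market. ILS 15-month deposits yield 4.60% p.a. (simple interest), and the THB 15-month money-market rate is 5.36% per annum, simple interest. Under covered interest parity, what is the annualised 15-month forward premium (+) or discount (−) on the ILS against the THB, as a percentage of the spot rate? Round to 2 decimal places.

+0.72%

T = 15/12 years.
CIP forward (THB per ILS) = 11.2917 × 1.067000/1.057500 = 11.3931384.
Annualised premium = (F − S)/S × (1/T) = (11.3931384 − 11.2917)/11.2917 ÷ (15/12) = 0.72%.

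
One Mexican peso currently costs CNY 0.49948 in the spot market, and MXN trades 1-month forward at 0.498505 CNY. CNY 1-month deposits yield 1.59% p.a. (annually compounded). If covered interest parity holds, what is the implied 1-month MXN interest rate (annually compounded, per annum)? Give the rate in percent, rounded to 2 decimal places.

T = 1/12 years.
F/S = 0.498505/0.49948 = 0.9980480 = (growth of CNY) / (growth of MXN).
The CNY side grows by (1 + 0.0159)^(1/12) = 1.0013154.
That pins the MXN growth at 1.0032738.
r = 1.0032738^(12/1) − 1 = 0.040001 → 4.00%.

4.00%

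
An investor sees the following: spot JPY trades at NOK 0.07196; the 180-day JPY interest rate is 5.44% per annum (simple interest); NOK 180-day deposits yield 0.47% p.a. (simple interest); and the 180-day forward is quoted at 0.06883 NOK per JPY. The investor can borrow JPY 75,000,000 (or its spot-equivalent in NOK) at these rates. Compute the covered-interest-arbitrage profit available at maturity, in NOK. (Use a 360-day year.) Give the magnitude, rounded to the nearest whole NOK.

T = 180/360 years.
Route A — deposit JPY, sell forward: 75,000,000 × 1.027200 × 0.06883 = NOK 5,302,663.20.
Route B — convert at spot, deposit NOK: 75,000,000 × 0.07196 × 1.002350 = NOK 5,409,682.95.
The quoted forward undervalues JPY, so borrow JPY, convert to NOK at spot, deposit the NOK at 0.47%, and buy JPY forward at 0.06883 to cover the loan.
Arbitrage profit = |5,302,663.20 − 5,409,682.95| = NOK 107,020.

NOK 107,020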